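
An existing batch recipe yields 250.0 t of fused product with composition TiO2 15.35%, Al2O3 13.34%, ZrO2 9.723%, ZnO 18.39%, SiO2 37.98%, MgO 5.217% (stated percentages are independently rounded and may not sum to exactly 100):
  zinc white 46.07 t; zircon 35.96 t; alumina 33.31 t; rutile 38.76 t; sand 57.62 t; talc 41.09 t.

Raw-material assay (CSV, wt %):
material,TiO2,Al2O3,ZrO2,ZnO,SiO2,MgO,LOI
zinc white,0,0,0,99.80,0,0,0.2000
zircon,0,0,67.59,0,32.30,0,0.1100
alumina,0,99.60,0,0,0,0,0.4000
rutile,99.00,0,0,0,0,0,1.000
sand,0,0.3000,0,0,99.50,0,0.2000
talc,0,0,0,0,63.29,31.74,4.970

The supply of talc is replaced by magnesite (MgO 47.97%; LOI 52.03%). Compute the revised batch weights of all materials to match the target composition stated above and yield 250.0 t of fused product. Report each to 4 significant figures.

Revised batch per 250.0 t fused product:
  zinc white: 46.07 t
  zircon: 35.96 t
  alumina: 33.23 t
  rutile: 38.76 t
  sand: 83.75 t
  magnesite: 27.19 t
Total batch = 265.0 t; LOI loss = 14.97 t

Each numeric step runs at full float precision throughout — working values appear rounded to 4 significant digits at each printed step — each reported figure is rounded once only — all derived quantities (the yield, totals, LOI, net glass mass, the six compositions) are carried from the weighed amounts at 250.0 t of glass at exact precision exactly as shown in the question or the answer.
The oxide mass targets at 250.0 t fused product:
  TiO2: 15.35% × 250.0 = 38.38 t
  Al2O3: 13.34% × 250.0 = 33.35 t
  ZrO2: 9.723% × 250.0 = 24.31 t
  ZnO: 18.39% × 250.0 = 45.98 t
  SiO2: 37.98% × 250.0 = 94.95 t
  MgO: 5.217% × 250.0 = 13.04 t
Checking each oxide sum from the weights as reported, against the basis in use (summed amounts equal target values inside rounding margins):
  TiO2: 38.76·0.9900 = 38.37 t (target 38.38 t)
  Al2O3: 33.23·0.9960 + 83.75·0.003000 = 33.35 t (target 33.35 t)
  ZrO2: 35.96·0.6759 = 24.31 t (target 24.31 t)
  ZnO: 46.07·0.9980 = 45.98 t (target 45.98 t)
  SiO2: 35.96·0.3230 + 83.75·0.9950 = 94.95 t (target 94.95 t)
  MgO: 27.19·0.4797 = 13.04 t (target 13.04 t)
Glass-mass sanity pass: the batch minus its LOI: 250.0 t (summing oxide targets gives 250.0 t; against the stated basis, 250.0 t — differing by rounding only).
Whole-batch sum: Σ batch = 265.0 t; loss to ignition Σ batch·LOI = 14.97 t; glass ÷ batch gives a yield of 94.35%.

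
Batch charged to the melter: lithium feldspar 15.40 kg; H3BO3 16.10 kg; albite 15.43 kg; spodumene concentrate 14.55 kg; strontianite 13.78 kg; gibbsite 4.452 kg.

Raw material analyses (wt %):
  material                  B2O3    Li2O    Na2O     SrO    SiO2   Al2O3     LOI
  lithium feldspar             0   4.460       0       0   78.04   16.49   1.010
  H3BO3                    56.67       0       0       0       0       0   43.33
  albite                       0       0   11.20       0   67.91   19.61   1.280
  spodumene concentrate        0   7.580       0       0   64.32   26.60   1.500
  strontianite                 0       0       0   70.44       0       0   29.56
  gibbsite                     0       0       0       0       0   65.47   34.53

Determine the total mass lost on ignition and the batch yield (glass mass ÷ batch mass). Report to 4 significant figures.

Full precision is maintained in every operation. In-progress results are shown rounded to four significant figures within the worked lines; every reported result undergoes a single rounding. Derived quantities (glass mass, yield, the totals, the six compositions, ignition loss) are re-derived using the weight values per 66.55 kg of glass at full float precision as given in question or answer.
Loss on ignition, line by line:
  lithium feldspar: 15.40 × 0.01010 = 0.1555 kg
  H3BO3: 16.10 × 0.4333 = 6.976 kg
  albite: 15.43 × 0.01280 = 0.1975 kg
  spodumene concentrate: 14.55 × 0.01500 = 0.2182 kg
  strontianite: 13.78 × 0.2956 = 4.073 kg
  gibbsite: 4.452 × 0.3453 = 1.537 kg
Total LOI = 13.16 kg
Glass = batch − LOI = 79.71 − 13.16 = 66.55 kg

LOI loss = 13.16 kg; glass = 66.55 kg; yield = 83.49%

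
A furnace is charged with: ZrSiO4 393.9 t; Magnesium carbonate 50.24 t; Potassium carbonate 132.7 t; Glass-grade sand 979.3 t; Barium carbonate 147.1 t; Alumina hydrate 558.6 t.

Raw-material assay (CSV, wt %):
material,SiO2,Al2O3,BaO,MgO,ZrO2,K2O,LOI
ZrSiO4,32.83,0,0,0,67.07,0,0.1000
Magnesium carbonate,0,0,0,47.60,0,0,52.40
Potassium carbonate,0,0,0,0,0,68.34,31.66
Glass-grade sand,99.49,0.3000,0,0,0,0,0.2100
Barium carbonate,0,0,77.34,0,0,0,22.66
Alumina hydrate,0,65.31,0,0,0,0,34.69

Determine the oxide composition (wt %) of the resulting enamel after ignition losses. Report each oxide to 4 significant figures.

Glass mass = 1964 t (batch 2262 − LOI 297.9).
Composition: SiO2 56.19%, Al2O3 18.73%, BaO 5.793%, MgO 1.218%, ZrO2 13.45%, K2O 4.618%

Each numeric step runs at full precision all the way through — values along the way are printed (rounded to 4 significant digits) as written. Each reported figure receives exactly one rounding; derived quantities, which include the totals, ignition loss, six oxide percentages, the yield, net glass mass, are rebuilt in exact precision, as set out in problem or answer, from the batch weights per 1964 t of glass.
What the batch supplies per oxide:
  SiO2: 393.9·0.3283 + 979.3·0.9949 = 1104 t
  Al2O3: 979.3·0.003000 + 558.6·0.6531 = 367.8 t
  BaO: 147.1·0.7734 = 113.8 t
  MgO: 50.24·0.4760 = 23.91 t
  ZrO2: 393.9·0.6707 = 264.2 t
  K2O: 132.7·0.6834 = 90.69 t
LOI: 393.9·0.001000 + 50.24·0.5240 + 132.7·0.3166 + 979.3·0.002100 + 147.1·0.2266 + 558.6·0.3469 = 297.9 t
Glass mass = batch − LOI = 2262 − 297.9 = 1964 t (consistent with Σ oxide mass)
each oxide over glass, ×100, is wt %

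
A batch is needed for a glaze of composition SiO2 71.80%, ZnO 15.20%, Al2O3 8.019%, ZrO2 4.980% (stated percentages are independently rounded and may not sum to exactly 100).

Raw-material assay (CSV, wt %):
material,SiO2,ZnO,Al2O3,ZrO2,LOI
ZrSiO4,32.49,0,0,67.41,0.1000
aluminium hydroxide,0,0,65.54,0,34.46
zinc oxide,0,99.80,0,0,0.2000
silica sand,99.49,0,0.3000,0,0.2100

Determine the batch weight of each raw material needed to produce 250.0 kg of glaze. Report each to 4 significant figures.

Batch per 250.0 kg glaze:
  ZrSiO4: 18.47 kg
  aluminium hydroxide: 29.79 kg
  zinc oxide: 38.08 kg
  silica sand: 174.4 kg
Total batch = 260.7 kg; LOI loss = 10.73 kg; yield = 95.89%

In-progress results are printed with 4-significant-figure rounding across the worked steps. Full float precision is kept end to end; a single rounding produces every reported figure. Derived quantities, which include net glass mass, ignition loss, yield, the totals, the four compositions, are rebuilt at exact precision, as written in question or answer, using the weight values at 250.0 kg of glass.
Target oxide masses per 250.0 kg glaze:
  SiO2: 71.80% × 250.0 = 179.5 kg
  ZnO: 15.20% × 250.0 = 38.00 kg
  Al2O3: 8.019% × 250.0 = 20.05 kg
  ZrO2: 4.980% × 250.0 = 12.45 kg
Balance tally, oxide-wise, from the weights as reported, under the basis named above (sums match the target masses within answer rounding):
  SiO2: 18.47·0.3249 + 174.4·0.9949 = 179.5 kg (target 179.5 kg)
  ZnO: 38.08·0.9980 = 38.00 kg (target 38.00 kg)
  Al2O3: 29.79·0.6554 + 174.4·0.003000 = 20.05 kg (target 20.05 kg)
  ZrO2: 18.47·0.6741 = 12.45 kg (target 12.45 kg)
Auditing the glass mass value: total charge less LOI = 250.0 kg (the targets, summed, come to 250.0 kg; stated basis 250.0 kg — gaps are rounding artifacts).
Batch grand total — Σ batch = 260.7 kg; LOI loss = Σ batch·LOI = 10.73 kg; the yield ratio, glass ÷ batch: 95.89%.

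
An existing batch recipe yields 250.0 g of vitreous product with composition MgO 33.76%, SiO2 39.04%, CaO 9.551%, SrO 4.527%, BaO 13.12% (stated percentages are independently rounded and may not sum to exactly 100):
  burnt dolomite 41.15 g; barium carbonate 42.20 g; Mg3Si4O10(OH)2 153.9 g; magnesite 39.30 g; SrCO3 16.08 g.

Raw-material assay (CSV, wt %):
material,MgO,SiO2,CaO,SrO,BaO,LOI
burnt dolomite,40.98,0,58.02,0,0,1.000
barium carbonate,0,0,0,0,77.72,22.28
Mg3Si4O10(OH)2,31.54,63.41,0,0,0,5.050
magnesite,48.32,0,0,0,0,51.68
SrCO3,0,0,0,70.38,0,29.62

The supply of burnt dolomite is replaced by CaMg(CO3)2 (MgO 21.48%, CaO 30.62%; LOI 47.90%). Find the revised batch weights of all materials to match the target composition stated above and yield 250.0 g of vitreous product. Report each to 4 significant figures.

Working values are displayed (rounded to 4 significant digits) in the printout; each numeric step keeps full precision end to end — each reported number sees exactly one rounding — the derived quantities (the yield, glass mass, the totals, five oxide percentages, LOI) are computed from the weighed amounts per 250.0 g of glass at full precision as given in problem or answer.
Oxide-by-oxide targets in 250.0 g vitreous product:
  MgO: 33.76% × 250.0 = 84.40 g
  SiO2: 39.04% × 250.0 = 97.60 g
  CaO: 9.551% × 250.0 = 23.88 g
  SrO: 4.527% × 250.0 = 11.32 g
  BaO: 13.12% × 250.0 = 32.80 g
Checking each oxide sum from the weights as reported, for the quoted basis mass (summed amounts equal target values inside rounding margins):
  MgO: 77.98·0.2148 + 153.9·0.3154 + 39.54·0.4832 = 84.40 g (target 84.40 g)
  SiO2: 153.9·0.6341 = 97.59 g (target 97.60 g)
  CaO: 77.98·0.3062 = 23.88 g (target 23.88 g)
  SrO: 16.08·0.7038 = 11.32 g (target 11.32 g)
  BaO: 42.20·0.7772 = 32.80 g (target 32.80 g)
Consistency of the glass mass: whole batch net of LOI = 250.0 g (oxide target masses add up to 250.0 g; stated basis 250.0 g — rounding explains the deltas).
Batch grand total — Σ batch = 329.7 g; Σ batch·LOI gives LOI loss = 79.72 g; yield, glass over the total, = 75.82%.

Revised batch per 250.0 g vitreous product:
  CaMg(CO3)2: 77.98 g
  barium carbonate: 42.20 g
  Mg3Si4O10(OH)2: 153.9 g
  magnesite: 39.54 g
  SrCO3: 16.08 g
Total batch = 329.7 g; LOI loss = 79.72 g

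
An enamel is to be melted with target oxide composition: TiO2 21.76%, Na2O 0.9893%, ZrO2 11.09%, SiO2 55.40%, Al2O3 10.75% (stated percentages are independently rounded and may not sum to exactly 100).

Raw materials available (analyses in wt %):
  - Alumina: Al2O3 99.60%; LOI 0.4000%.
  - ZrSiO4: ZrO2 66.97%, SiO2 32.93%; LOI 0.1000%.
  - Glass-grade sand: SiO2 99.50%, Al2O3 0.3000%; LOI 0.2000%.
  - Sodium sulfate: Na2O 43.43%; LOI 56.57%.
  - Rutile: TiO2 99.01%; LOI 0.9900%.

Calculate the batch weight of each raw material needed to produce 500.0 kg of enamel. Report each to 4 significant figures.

Batch per 500.0 kg enamel:
  Alumina: 53.21 kg
  ZrSiO4: 82.80 kg
  Glass-grade sand: 251.0 kg
  Sodium sulfate: 11.39 kg
  Rutile: 109.9 kg
Total batch = 508.3 kg; LOI loss = 8.329 kg; yield = 98.36%

Values along the way are shown (rounded to four significant digits) in the printout — each numeric step carries full float precision end to end; each reported result is rounded just once; derived quantities, which include totals, the five compositions, the yield, glass mass, ignition loss, are computed at full float precision, as they appear in question or answer, from the batch weights at 500.0 kg of glass.
Per-oxide target masses for 500.0 kg enamel:
  TiO2: 21.76% × 500.0 = 108.8 kg
  Na2O: 0.9893% × 500.0 = 4.946 kg
  ZrO2: 11.09% × 500.0 = 55.45 kg
  SiO2: 55.40% × 500.0 = 277.0 kg
  Al2O3: 10.75% × 500.0 = 53.75 kg
Checking each oxide sum per the reported batch figures, per the basis as stated (summed amounts equal target values within answer rounding):
  TiO2: 109.9·0.9901 = 108.8 kg (target 108.8 kg)
  Na2O: 11.39·0.4343 = 4.947 kg (target 4.946 kg)
  ZrO2: 82.80·0.6697 = 55.45 kg (target 55.45 kg)
  SiO2: 82.80·0.3293 + 251.0·0.9950 = 277.0 kg (target 277.0 kg)
  Al2O3: 53.21·0.9960 + 251.0·0.003000 = 53.75 kg (target 53.75 kg)
Glass-mass closure: batch Σ − ignition loss = 500.0 kg (the Σ of target masses is 499.9 kg; stated basis 500.0 kg — rounding explains the deltas).
Batch total: Σ batch = 508.3 kg; Σ batch·LOI gives LOI loss = 8.329 kg; yield = glass ÷ total batch = 98.36%.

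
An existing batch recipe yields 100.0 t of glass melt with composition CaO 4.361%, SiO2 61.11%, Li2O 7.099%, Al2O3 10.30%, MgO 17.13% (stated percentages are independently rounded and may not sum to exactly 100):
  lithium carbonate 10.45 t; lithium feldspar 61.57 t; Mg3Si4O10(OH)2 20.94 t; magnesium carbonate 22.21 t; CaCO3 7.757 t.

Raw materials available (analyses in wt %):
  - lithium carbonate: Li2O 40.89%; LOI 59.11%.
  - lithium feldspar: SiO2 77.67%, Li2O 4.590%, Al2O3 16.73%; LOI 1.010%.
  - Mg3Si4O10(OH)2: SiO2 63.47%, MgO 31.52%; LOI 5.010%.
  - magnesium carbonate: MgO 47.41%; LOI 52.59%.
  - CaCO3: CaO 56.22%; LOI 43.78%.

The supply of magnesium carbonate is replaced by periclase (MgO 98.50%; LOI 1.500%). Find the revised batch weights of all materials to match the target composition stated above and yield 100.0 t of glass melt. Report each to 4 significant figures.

Revised batch per 100.0 t glass melt:
  lithium carbonate: 10.45 t
  lithium feldspar: 61.57 t
  Mg3Si4O10(OH)2: 20.94 t
  periclase: 10.69 t
  CaCO3: 7.757 t
Total batch = 111.4 t; LOI loss = 11.40 t

All arithmetic keeps full precision through the solve; in-progress results are displayed (rounded to 4 significant figures) on the page; each reported number includes exactly one rounding — derived quantities (five oxide percentages, totals, LOI, net glass mass, the yield) are computed from the batch weights per 100.0 t of glass in exact precision exactly as shown in the problem or the answer.
Oxide-by-oxide targets in 100.0 t glass melt:
  CaO: 4.361% × 100.0 = 4.361 t
  SiO2: 61.11% × 100.0 = 61.11 t
  Li2O: 7.099% × 100.0 = 7.099 t
  Al2O3: 10.30% × 100.0 = 10.30 t
  MgO: 17.13% × 100.0 = 17.13 t
A balance pass over the oxides, applying the batch weights above, per the basis as stated (sums match the target masses exact up to rounding of places):
  CaO: 7.757·0.5622 = 4.361 t (target 4.361 t)
  SiO2: 61.57·0.7767 + 20.94·0.6347 = 61.11 t (target 61.11 t)
  Li2O: 10.45·0.4089 + 61.57·0.04590 = 7.099 t (target 7.099 t)
  Al2O3: 61.57·0.1673 = 10.30 t (target 10.30 t)
  MgO: 20.94·0.3152 + 10.69·0.9850 = 17.13 t (target 17.13 t)
Glass-mass sanity pass: total charge less LOI = 100.0 t (oxide target masses add up to 100.0 t; basis as stated: 100.0 t — rounding explains the deltas).
Adding the batch up: Σ batch = 111.4 t; LOI loss = Σ batch·LOI = 11.40 t; yield = glass ÷ total batch = 89.76%.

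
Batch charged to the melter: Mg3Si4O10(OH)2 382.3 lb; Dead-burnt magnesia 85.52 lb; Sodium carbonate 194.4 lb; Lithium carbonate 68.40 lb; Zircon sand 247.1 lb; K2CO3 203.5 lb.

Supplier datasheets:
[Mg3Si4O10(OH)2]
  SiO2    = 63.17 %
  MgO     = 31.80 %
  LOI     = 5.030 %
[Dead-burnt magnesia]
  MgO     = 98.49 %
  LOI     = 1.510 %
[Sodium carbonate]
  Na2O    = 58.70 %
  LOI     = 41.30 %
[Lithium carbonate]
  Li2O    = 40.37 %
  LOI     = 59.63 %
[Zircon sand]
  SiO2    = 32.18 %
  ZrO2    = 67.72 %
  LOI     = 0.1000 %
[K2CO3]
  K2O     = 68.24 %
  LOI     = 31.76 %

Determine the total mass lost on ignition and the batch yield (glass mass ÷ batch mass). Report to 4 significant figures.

LOI loss = 206.5 lb; glass = 974.7 lb; yield = 82.52%

Working values are shown (rounded to four significant figures) alongside each step — the working math holds exact precision in every operation. Each reported value sees exactly one rounding; all derived quantities (the six compositions, glass mass, LOI, totals, the yield) are carried in full precision starting from the weights for 974.7 lb of glass, as written in either problem or answer.
Each material's LOI contribution:
  Mg3Si4O10(OH)2: 382.3 × 0.05030 = 19.23 lb
  Dead-burnt magnesia: 85.52 × 0.01510 = 1.291 lb
  Sodium carbonate: 194.4 × 0.4130 = 80.29 lb
  Lithium carbonate: 68.40 × 0.5963 = 40.79 lb
  Zircon sand: 247.1 × 0.001000 = 0.2471 lb
  K2CO3: 203.5 × 0.3176 = 64.63 lb
Total LOI = 206.5 lb
Glass = batch − LOI = 1181 − 206.5 = 974.7 lb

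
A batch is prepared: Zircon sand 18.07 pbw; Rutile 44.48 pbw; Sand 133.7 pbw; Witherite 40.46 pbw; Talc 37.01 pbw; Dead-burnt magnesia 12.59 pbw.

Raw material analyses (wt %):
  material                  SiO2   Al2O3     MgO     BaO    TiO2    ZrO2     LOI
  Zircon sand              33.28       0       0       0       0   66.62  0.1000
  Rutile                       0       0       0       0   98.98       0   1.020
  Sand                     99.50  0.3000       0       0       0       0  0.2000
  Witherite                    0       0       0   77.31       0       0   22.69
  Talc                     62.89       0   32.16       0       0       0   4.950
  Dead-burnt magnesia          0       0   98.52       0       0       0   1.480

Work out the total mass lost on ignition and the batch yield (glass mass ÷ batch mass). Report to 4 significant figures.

LOI loss = 11.94 pbw; glass = 274.4 pbw; yield = 95.83%

The working math holds full precision in every operation. In-progress results are printed, rounded to four significant figures, in the working. Each reported number takes a single rounding — all derived quantities, including glass mass, ignition loss, totals, six oxide percentages, yield, are computed from the weighed amounts for 274.4 pbw of glass in exact precision, as given in question or answer.
Material-by-material LOI:
  Zircon sand: 18.07 × 0.001000 = 0.01807 pbw
  Rutile: 44.48 × 0.01020 = 0.4537 pbw
  Sand: 133.7 × 0.002000 = 0.2674 pbw
  Witherite: 40.46 × 0.2269 = 9.180 pbw
  Talc: 37.01 × 0.04950 = 1.832 pbw
  Dead-burnt magnesia: 12.59 × 0.01480 = 0.1863 pbw
Total LOI = 11.94 pbw
Glass = batch − LOI = 286.3 − 11.94 = 274.4 pbw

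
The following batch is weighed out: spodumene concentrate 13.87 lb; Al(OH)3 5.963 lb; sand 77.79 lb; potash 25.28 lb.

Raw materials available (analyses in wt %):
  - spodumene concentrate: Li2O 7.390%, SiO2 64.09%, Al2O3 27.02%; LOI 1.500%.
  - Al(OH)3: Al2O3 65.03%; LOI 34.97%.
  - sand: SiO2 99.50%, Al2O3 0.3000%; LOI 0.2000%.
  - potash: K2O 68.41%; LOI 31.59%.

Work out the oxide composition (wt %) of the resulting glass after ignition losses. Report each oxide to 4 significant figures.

Glass mass = 112.5 lb (batch 122.9 − LOI 10.43).
Composition: Li2O 0.9114%, SiO2 76.72%, Al2O3 6.988%, K2O 15.38%

Each numeric step maintains full precision all the way through. Working values are rounded to 4 significant figures as shown; a single rounding finalizes every reported value. Derived quantities are rebuilt from the weighed amounts at 112.5 lb of glass at exact precision (LOI, yield, net glass mass, totals, the four compositions), exactly as printed in question or answer.
Delivered oxide masses:
  Li2O: 13.87·0.07390 = 1.025 lb
  SiO2: 13.87·0.6409 + 77.79·0.9950 = 86.29 lb
  Al2O3: 13.87·0.2702 + 5.963·0.6503 + 77.79·0.003000 = 7.859 lb
  K2O: 25.28·0.6841 = 17.29 lb
LOI: 13.87·0.01500 + 5.963·0.3497 + 77.79·0.002000 + 25.28·0.3159 = 10.43 lb
batch − LOI leaves glass = 122.9 − 10.43 = 112.5 lb (matching Σ of the oxides)
percent share: oxide ÷ glass, ×100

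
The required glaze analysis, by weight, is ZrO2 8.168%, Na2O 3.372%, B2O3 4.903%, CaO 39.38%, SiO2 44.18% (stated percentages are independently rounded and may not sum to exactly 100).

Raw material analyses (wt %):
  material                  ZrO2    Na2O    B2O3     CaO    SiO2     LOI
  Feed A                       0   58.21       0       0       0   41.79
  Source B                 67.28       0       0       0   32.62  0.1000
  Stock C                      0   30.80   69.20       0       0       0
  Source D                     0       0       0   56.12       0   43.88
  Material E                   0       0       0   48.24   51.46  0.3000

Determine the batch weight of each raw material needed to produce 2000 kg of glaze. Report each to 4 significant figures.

Batch per 2000 kg glaze:
  Feed A: 40.88 kg
  Source B: 242.8 kg
  Stock C: 141.7 kg
  Source D: 59.76 kg
  Material E: 1563 kg
Total batch = 2048 kg; LOI loss = 48.24 kg; yield = 97.64%

Every computation carries exact precision from first step to last; in-progress results appear (rounded to four significant digits) alongside each step — each reported number takes just one rounding; all derived quantities, including yield, totals, five oxide percentages, glass mass, LOI, are re-derived from the batch weights per 2000 kg of glass in full float precision, as quoted within either problem or answer.
The oxide mass targets at 2000 kg glaze:
  ZrO2: 8.168% × 2000 = 163.4 kg
  Na2O: 3.372% × 2000 = 67.44 kg
  B2O3: 4.903% × 2000 = 98.06 kg
  CaO: 39.38% × 2000 = 787.6 kg
  SiO2: 44.18% × 2000 = 883.6 kg
Mass-balance tally per oxide working from each reported weight, versus the basis set out (summed amounts equal target values once rounding is allowed for):
  ZrO2: 242.8·0.6728 = 163.4 kg (target 163.4 kg)
  Na2O: 40.88·0.5821 + 141.7·0.3080 = 67.44 kg (target 67.44 kg)
  B2O3: 141.7·0.6920 = 98.06 kg (target 98.06 kg)
  CaO: 59.76·0.5612 + 1563·0.4824 = 787.5 kg (target 787.6 kg)
  SiO2: 242.8·0.3262 + 1563·0.5146 = 883.5 kg (target 883.6 kg)
Consistency of the glass mass: net batch after ignition = 2000 kg (per-oxide target masses sum to 2000 kg; stated basis 2000 kg — any gap is answer rounding).
Summing the batch: Σ batch = 2048 kg; the LOI term Σ batch·LOI equals 48.24 kg; the yield ratio, glass ÷ batch: 97.64%.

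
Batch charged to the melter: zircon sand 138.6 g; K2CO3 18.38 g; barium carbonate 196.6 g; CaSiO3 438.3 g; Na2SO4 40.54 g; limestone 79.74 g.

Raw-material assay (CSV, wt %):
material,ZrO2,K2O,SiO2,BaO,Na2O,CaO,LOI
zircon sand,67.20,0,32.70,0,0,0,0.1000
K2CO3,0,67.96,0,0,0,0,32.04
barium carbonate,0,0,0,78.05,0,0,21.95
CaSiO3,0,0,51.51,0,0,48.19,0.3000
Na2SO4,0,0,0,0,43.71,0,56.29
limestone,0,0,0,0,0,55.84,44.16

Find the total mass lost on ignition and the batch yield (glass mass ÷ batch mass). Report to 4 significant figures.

Each numeric step runs at exact precision at every stage — mid-chain values are printed, with 4-significant-digit rounding, in the printout — exactly one rounding goes into each reported figure; derived quantities, including net glass mass, ignition loss, totals, the yield, the six compositions, are carried from the batch weights at 803.6 g of glass in full precision, as they appear in the problem or the answer.
LOI of each material in turn:
  zircon sand: 138.6 × 0.001000 = 0.1386 g
  K2CO3: 18.38 × 0.3204 = 5.889 g
  barium carbonate: 196.6 × 0.2195 = 43.15 g
  CaSiO3: 438.3 × 0.003000 = 1.315 g
  Na2SO4: 40.54 × 0.5629 = 22.82 g
  limestone: 79.74 × 0.4416 = 35.21 g
Total LOI = 108.5 g
Glass = batch − LOI = 912.2 − 108.5 = 803.6 g

LOI loss = 108.5 g; glass = 803.6 g; yield = 88.10%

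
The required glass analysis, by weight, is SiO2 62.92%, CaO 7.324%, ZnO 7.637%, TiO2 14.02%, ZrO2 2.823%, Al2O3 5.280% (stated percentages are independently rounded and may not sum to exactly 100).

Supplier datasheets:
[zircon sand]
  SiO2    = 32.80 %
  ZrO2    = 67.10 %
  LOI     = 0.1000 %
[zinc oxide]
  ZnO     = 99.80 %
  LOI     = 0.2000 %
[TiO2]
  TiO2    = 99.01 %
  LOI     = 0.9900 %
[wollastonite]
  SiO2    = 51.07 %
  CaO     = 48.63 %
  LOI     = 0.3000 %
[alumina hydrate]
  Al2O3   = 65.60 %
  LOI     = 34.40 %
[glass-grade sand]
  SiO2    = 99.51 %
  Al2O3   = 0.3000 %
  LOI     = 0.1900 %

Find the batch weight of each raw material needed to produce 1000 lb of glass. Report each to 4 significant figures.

Batch per 1000 lb glass:
  zircon sand: 42.07 lb
  zinc oxide: 76.52 lb
  TiO2: 141.6 lb
  wollastonite: 150.6 lb
  alumina hydrate: 78.01 lb
  glass-grade sand: 541.1 lb
Total batch = 1030 lb; LOI loss = 29.91 lb; yield = 97.10%

The working math keeps exact precision from first step to last — working values are printed, with 4-significant-digit rounding, in the working. Every reported value carries a single rounding. All derived quantities are re-derived from the weighed amounts on 1000 lb of glass in full precision (the six compositions, yield, the totals, ignition loss, glass mass) precisely as stated by the question or the answer.
Oxide-by-oxide targets in 1000 lb glass:
  SiO2: 62.92% × 1000 = 629.2 lb
  CaO: 7.324% × 1000 = 73.24 lb
  ZnO: 7.637% × 1000 = 76.37 lb
  TiO2: 14.02% × 1000 = 140.2 lb
  ZrO2: 2.823% × 1000 = 28.23 lb
  Al2O3: 5.280% × 1000 = 52.80 lb
Oxide-by-oxide audit per the reported batch figures, for the quoted basis mass (oxide sums agree with the targets within answer rounding):
  SiO2: 42.07·0.3280 + 150.6·0.5107 + 541.1·0.9951 = 629.2 lb (target 629.2 lb)
  CaO: 150.6·0.4863 = 73.24 lb (target 73.24 lb)
  ZnO: 76.52·0.9980 = 76.37 lb (target 76.37 lb)
  TiO2: 141.6·0.9901 = 140.2 lb (target 140.2 lb)
  ZrO2: 42.07·0.6710 = 28.23 lb (target 28.23 lb)
  Al2O3: 78.01·0.6560 + 541.1·0.003000 = 52.80 lb (target 52.80 lb)
Auditing the glass mass value: whole batch net of LOI = 1000 lb (per-oxide target masses sum to 1000 lb; basis as stated: 1000 lb — a pure rounding effect).
Adding the batch up: Σ batch = 1030 lb; loss to ignition Σ batch·LOI = 29.91 lb; yield, glass over the total, = 97.10%.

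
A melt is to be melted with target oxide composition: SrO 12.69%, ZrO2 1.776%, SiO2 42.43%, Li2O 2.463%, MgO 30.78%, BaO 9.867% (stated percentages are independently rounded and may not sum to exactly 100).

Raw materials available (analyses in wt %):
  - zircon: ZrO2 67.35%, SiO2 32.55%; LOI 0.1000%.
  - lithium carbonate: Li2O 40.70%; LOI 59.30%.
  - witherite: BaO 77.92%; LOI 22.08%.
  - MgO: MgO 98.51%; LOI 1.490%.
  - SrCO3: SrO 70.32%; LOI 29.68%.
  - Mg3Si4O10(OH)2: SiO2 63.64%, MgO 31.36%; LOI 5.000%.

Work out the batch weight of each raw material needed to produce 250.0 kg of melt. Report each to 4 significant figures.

Batch per 250.0 kg melt:
  zircon: 6.592 kg
  lithium carbonate: 15.13 kg
  witherite: 31.66 kg
  MgO: 26.13 kg
  SrCO3: 45.12 kg
  Mg3Si4O10(OH)2: 163.3 kg
Total batch = 287.9 kg; LOI loss = 37.92 kg; yield = 86.83%

Values along the way are displayed rounded off to 4 significant digits when written out; full float precision is held through the solve — a single rounding finalizes each reported result. The derived quantities, including six oxide percentages, yield, LOI, net glass mass, the totals, are re-derived using the weight values on 250.0 kg of glass in full float precision as written in either problem or answer.
Per-oxide target masses for 250.0 kg melt:
  SrO: 12.69% × 250.0 = 31.72 kg
  ZrO2: 1.776% × 250.0 = 4.440 kg
  SiO2: 42.43% × 250.0 = 106.1 kg
  Li2O: 2.463% × 250.0 = 6.158 kg
  MgO: 30.78% × 250.0 = 76.95 kg
  BaO: 9.867% × 250.0 = 24.67 kg
Balance tally, oxide-wise, given the weights on record, relative to the basis at hand (summed amounts equal target values up to rounding of the answer):
  SrO: 45.12·0.7032 = 31.73 kg (target 31.72 kg)
  ZrO2: 6.592·0.6735 = 4.440 kg (target 4.440 kg)
  SiO2: 6.592·0.3255 + 163.3·0.6364 = 106.1 kg (target 106.1 kg)
  Li2O: 15.13·0.4070 = 6.158 kg (target 6.158 kg)
  MgO: 26.13·0.9851 + 163.3·0.3136 = 76.95 kg (target 76.95 kg)
  BaO: 31.66·0.7792 = 24.67 kg (target 24.67 kg)
Mass balance on the glass: batch Σ − ignition loss = 250.0 kg (oxide target masses add up to 250.0 kg; stated basis 250.0 kg — gaps are rounding artifacts).
Batch total: Σ batch = 287.9 kg; LOI removed, Σ of batch·LOI: 37.92 kg; as yield: glass ÷ batch → 86.83%.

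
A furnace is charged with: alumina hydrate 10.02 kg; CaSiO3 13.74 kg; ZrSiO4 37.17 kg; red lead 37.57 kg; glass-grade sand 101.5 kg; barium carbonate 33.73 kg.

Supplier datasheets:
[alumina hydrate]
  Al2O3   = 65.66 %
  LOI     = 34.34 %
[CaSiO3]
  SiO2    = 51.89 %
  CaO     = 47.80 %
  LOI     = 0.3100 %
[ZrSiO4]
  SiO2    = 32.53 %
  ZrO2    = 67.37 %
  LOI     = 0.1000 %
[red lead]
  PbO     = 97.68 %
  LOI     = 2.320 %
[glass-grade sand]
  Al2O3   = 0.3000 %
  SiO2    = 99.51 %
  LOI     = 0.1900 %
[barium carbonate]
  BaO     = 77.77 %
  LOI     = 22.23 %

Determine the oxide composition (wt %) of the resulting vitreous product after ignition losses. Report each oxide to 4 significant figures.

Glass mass = 221.6 kg (batch 233.7 − LOI 12.08).
Composition: Al2O3 3.106%, SiO2 54.24%, BaO 11.83%, ZrO2 11.30%, PbO 16.56%, CaO 2.963%

In-progress results appear, with 4-significant-figure rounding, at each printed step — the working math runs at full float precision through every step. Each reported figure includes exactly one rounding; all derived quantities are computed in full precision (net glass mass, the totals, the six compositions, LOI, the yield) starting from the weights on 221.6 kg of glass as given in the problem or answer text.
Mass of each oxide from the mix:
  Al2O3: 10.02·0.6566 + 101.5·0.003000 = 6.884 kg
  SiO2: 13.74·0.5189 + 37.17·0.3253 + 101.5·0.9951 = 120.2 kg
  BaO: 33.73·0.7777 = 26.23 kg
  ZrO2: 37.17·0.6737 = 25.04 kg
  PbO: 37.57·0.9768 = 36.70 kg
  CaO: 13.74·0.4780 = 6.568 kg
LOI: 10.02·0.3434 + 13.74·0.003100 + 37.17·0.001000 + 37.57·0.02320 + 101.5·0.001900 + 33.73·0.2223 = 12.08 kg
Glass mass = batch − LOI = 233.7 − 12.08 = 221.6 kg (consistent with Σ oxide mass)
wt % = 100 × oxide mass / glass mass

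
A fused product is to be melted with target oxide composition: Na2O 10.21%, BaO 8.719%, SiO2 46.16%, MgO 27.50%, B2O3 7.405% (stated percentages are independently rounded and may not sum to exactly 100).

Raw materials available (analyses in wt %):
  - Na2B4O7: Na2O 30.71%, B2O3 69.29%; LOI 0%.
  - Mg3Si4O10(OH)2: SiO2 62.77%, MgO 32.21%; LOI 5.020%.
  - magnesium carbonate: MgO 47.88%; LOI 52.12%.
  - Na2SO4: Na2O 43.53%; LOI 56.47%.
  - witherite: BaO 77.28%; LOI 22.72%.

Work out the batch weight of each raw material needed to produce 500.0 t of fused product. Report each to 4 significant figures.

Batch per 500.0 t fused product:
  Na2B4O7: 53.43 t
  Mg3Si4O10(OH)2: 367.7 t
  magnesium carbonate: 39.82 t
  Na2SO4: 79.58 t
  witherite: 56.41 t
Total batch = 596.9 t; LOI loss = 96.97 t; yield = 83.76%

The whole derivation maintains full precision at each step; mid-chain values are printed rounded off to 4 significant figures as written. Every reported number is rounded only once — derived quantities, which include yield, totals, glass mass, the five compositions, ignition loss, are computed in exact precision, as given in the question or the answer, starting from the weights at 500.0 t of glass.
Target oxide masses per 500.0 t fused product:
  Na2O: 10.21% × 500.0 = 51.05 t
  BaO: 8.719% × 500.0 = 43.60 t
  SiO2: 46.16% × 500.0 = 230.8 t
  MgO: 27.50% × 500.0 = 137.5 t
  B2O3: 7.405% × 500.0 = 37.02 t
Mass-balance tally per oxide with the batch weights as given, under the basis named above (summed amounts equal target values once rounding is allowed for):
  Na2O: 53.43·0.3071 + 79.58·0.4353 = 51.05 t (target 51.05 t)
  BaO: 56.41·0.7728 = 43.59 t (target 43.60 t)
  SiO2: 367.7·0.6277 = 230.8 t (target 230.8 t)
  MgO: 367.7·0.3221 + 39.82·0.4788 = 137.5 t (target 137.5 t)
  B2O3: 53.43·0.6929 = 37.02 t (target 37.02 t)
The glass-mass cross-check: the batch minus its LOI: 500.0 t (summing oxide targets gives 500.0 t; the stated basis being 500.0 t — any gap is answer rounding).
Summing the batch: Σ batch = 596.9 t; Σ batch·LOI gives LOI loss = 96.97 t; yield = glass ÷ total batch = 83.76%.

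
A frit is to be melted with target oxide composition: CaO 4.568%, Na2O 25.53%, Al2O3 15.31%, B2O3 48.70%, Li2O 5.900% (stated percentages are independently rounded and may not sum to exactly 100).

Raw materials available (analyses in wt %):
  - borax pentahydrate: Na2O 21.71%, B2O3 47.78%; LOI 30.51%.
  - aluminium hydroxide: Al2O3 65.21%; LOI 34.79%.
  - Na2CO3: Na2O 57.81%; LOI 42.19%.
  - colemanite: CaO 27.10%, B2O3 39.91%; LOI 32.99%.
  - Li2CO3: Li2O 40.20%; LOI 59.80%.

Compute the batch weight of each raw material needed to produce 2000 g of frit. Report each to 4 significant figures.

Batch per 2000 g frit:
  borax pentahydrate: 1757 g
  aluminium hydroxide: 469.6 g
  Na2CO3: 223.4 g
  colemanite: 337.1 g
  Li2CO3: 293.5 g
Total batch = 3081 g; LOI loss = 1080 g; yield = 64.93%

All arithmetic holds exact precision in all steps. In-progress results are displayed (rounded to 4 significant digits) in the working. A single rounding produces every reported number; derived quantities, including the five compositions, totals, ignition loss, yield, net glass mass, are rebuilt from the weighed amounts at 2000 g of glass at full precision as given in the problem or answer text.
Target masses of each oxide per 2000 g frit:
  CaO: 4.568% × 2000 = 91.36 g
  Na2O: 25.53% × 2000 = 510.6 g
  Al2O3: 15.31% × 2000 = 306.2 g
  B2O3: 48.70% × 2000 = 974.0 g
  Li2O: 5.900% × 2000 = 118.0 g
Checking each oxide sum working from each reported weight, per the basis as stated (each sum matches its target mass modulo rounding of the values):
  CaO: 337.1·0.2710 = 91.35 g (target 91.36 g)
  Na2O: 1757·0.2171 + 223.4·0.5781 = 510.6 g (target 510.6 g)
  Al2O3: 469.6·0.6521 = 306.2 g (target 306.2 g)
  B2O3: 1757·0.4778 + 337.1·0.3991 = 974.0 g (target 974.0 g)
  Li2O: 293.5·0.4020 = 118.0 g (target 118.0 g)
Glass mass check: batch Σ − ignition loss = 2000 g (per-oxide target masses sum to 2000 g; versus the stated basis of 2000 g — any gap is answer rounding).
Batch grand total — Σ batch = 3081 g; Σ batch·LOI gives LOI loss = 1080 g; the yield ratio, glass ÷ batch: 64.93%.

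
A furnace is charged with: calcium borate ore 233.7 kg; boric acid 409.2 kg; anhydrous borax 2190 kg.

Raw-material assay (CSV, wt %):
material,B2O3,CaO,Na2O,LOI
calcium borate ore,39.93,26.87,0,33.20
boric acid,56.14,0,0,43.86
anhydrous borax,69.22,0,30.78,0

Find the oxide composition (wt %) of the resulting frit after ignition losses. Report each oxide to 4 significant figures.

The whole derivation maintains full float precision at each step; values along the way are displayed, rounded to four significant digits, in the printout; each reported result is rounded just once; all derived quantities, including the three compositions, totals, LOI, glass mass, the yield, are rebuilt using the weight values per 2576 kg of glass in full precision as given in problem or answer.
What the batch supplies per oxide:
  B2O3: 233.7·0.3993 + 409.2·0.5614 + 2190·0.6922 = 1839 kg
  CaO: 233.7·0.2687 = 62.80 kg
  Na2O: 2190·0.3078 = 674.1 kg
LOI: 233.7·0.3320 + 409.2·0.4386 = 257.1 kg
The glass mass, total less LOI, = 2833 − 257.1 = 2576 kg (the oxide masses sum to this)
wt % = 100 × oxide mass / glass mass

Glass mass = 2576 kg (batch 2833 − LOI 257.1).
Composition: B2O3 71.39%, CaO 2.438%, Na2O 26.17%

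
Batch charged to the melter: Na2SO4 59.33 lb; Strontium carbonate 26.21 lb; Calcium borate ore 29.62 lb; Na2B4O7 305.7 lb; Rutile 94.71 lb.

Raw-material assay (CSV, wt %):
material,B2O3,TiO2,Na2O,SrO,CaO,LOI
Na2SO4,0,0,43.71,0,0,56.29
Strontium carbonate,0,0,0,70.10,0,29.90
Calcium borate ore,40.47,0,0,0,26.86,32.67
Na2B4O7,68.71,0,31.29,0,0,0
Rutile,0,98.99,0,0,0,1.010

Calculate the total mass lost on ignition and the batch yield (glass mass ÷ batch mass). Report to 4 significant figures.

LOI loss = 51.87 lb; glass = 463.7 lb; yield = 89.94%

All arithmetic maintains full precision through the solve. Values along the way are printed rounded to 4 significant figures on the page. Each reported figure is rounded once only; derived quantities, including LOI, the totals, glass mass, five oxide percentages, yield, are re-derived starting from the weights on 463.7 lb of glass in exact precision, exactly as shown in the problem or answer text.
Each material's LOI contribution:
  Na2SO4: 59.33 × 0.5629 = 33.40 lb
  Strontium carbonate: 26.21 × 0.2990 = 7.837 lb
  Calcium borate ore: 29.62 × 0.3267 = 9.677 lb
  Na2B4O7: 305.7 × 0 = 0 lb
  Rutile: 94.71 × 0.01010 = 0.9566 lb
Total LOI = 51.87 lb
Glass = batch − LOI = 515.6 − 51.87 = 463.7 lb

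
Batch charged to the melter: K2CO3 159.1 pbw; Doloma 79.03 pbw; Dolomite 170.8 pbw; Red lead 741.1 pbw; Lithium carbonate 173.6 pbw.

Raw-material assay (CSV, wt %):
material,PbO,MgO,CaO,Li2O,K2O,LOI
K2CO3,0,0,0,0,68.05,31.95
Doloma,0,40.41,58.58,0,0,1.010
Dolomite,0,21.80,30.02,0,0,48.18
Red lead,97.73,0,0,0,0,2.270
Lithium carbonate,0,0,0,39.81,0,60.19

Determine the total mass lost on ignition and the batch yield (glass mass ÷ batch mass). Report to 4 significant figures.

Mid-chain values are shown with 4-significant-digit rounding when written out; full precision is maintained all the way through — exactly one rounding goes into each reported result — all derived quantities, which include totals, LOI, the five compositions, the yield, glass mass, are carried in exact precision, as given in the problem or answer text, from the weighed amounts on 1068 pbw of glass.
LOI of each material in turn:
  K2CO3: 159.1 × 0.3195 = 50.83 pbw
  Doloma: 79.03 × 0.01010 = 0.7982 pbw
  Dolomite: 170.8 × 0.4818 = 82.29 pbw
  Red lead: 741.1 × 0.02270 = 16.82 pbw
  Lithium carbonate: 173.6 × 0.6019 = 104.5 pbw
Total LOI = 255.2 pbw
Glass = batch − LOI = 1324 − 255.2 = 1068 pbw

LOI loss = 255.2 pbw; glass = 1068 pbw; yield = 80.72%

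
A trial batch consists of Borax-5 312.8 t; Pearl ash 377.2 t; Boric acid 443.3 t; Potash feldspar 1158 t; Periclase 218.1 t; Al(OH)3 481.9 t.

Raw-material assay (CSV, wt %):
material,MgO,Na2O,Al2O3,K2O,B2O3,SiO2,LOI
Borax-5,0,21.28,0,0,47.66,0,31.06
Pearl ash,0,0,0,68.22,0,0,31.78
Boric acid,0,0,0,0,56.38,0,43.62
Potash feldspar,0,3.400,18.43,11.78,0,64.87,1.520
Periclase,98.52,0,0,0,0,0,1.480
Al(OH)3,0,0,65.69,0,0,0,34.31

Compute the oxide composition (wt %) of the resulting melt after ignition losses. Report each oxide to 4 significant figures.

Exact precision is kept from start to finish. Intermediates are printed with 4-significant-digit rounding across the worked steps; exactly one rounding is applied to each reported value; all derived quantities are recomputed at exact precision (six oxide percentages, the totals, net glass mass, ignition loss, yield) using the weight values at 2395 t of glass exactly as printed in problem or answer.
Mass of each oxide from the mix:
  MgO: 218.1·0.9852 = 214.9 t
  Na2O: 312.8·0.2128 + 1158·0.03400 = 105.9 t
  Al2O3: 1158·0.1843 + 481.9·0.6569 = 530.0 t
  K2O: 377.2·0.6822 + 1158·0.1178 = 393.7 t
  B2O3: 312.8·0.4766 + 443.3·0.5638 = 399.0 t
  SiO2: 1158·0.6487 = 751.2 t
LOI: 312.8·0.3106 + 377.2·0.3178 + 443.3·0.4362 + 1158·0.01520 + 218.1·0.01480 + 481.9·0.3431 = 596.6 t
Net of LOI, the glass mass = 2991 − 596.6 = 2395 t (consistent with Σ oxide mass)
wt % = oxide mass / glass mass × 100

Glass mass = 2395 t (batch 2991 − LOI 596.6).
Composition: MgO 8.973%, Na2O 4.424%, Al2O3 22.13%, K2O 16.44%, B2O3 16.66%, SiO2 31.37%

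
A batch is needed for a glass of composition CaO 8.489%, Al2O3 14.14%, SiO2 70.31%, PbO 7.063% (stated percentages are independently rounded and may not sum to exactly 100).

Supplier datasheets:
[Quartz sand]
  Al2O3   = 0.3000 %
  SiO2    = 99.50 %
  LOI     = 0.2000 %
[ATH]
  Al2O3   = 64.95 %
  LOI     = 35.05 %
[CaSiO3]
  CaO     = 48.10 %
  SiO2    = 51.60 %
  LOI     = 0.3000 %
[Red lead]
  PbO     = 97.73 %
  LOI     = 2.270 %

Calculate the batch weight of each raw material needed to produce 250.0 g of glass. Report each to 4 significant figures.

All arithmetic maintains exact precision end to end — in-progress results are displayed, with 4-significant-figure rounding, within the worked lines — each reported figure is rounded once only. The derived quantities, including totals, yield, the four compositions, net glass mass, LOI, are re-derived from the batch weights at 250.0 g of glass at full precision, exactly as shown in the question or the answer.
Target masses of each oxide per 250.0 g glass:
  CaO: 8.489% × 250.0 = 21.22 g
  Al2O3: 14.14% × 250.0 = 35.35 g
  SiO2: 70.31% × 250.0 = 175.8 g
  PbO: 7.063% × 250.0 = 17.66 g
A balance pass over the oxides, on the weights just shown, versus the basis set out (each sum matches its target mass inside rounding margins):
  CaO: 44.12·0.4810 = 21.22 g (target 21.22 g)
  Al2O3: 153.8·0.003000 + 53.72·0.6495 = 35.35 g (target 35.35 g)
  SiO2: 153.8·0.9950 + 44.12·0.5160 = 175.8 g (target 175.8 g)
  PbO: 18.07·0.9773 = 17.66 g (target 17.66 g)
Glass-mass closure: Σ batch − LOI loss = 250.0 g (summing oxide targets gives 250.0 g; versus the stated basis of 250.0 g — a pure rounding effect).
Batch grand total — Σ batch = 269.7 g; LOI loss = Σ batch·LOI = 19.68 g; yield: glass divided by total = 92.70%.

Batch per 250.0 g glass:
  Quartz sand: 153.8 g
  ATH: 53.72 g
  CaSiO3: 44.12 g
  Red lead: 18.07 g
Total batch = 269.7 g; LOI loss = 19.68 g; yield = 92.70%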